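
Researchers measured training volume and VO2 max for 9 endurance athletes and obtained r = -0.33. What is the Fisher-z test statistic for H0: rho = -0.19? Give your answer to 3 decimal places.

-0.369

z_r = atanh(-0.33) = -0.342828,  z_0 = atanh(-0.19) = -0.192337
SE = 1/√(n−3) = 1/√6 = 0.408248
z = (z_r − z_0)/SE = (-0.342828 − (-0.192337)) / 0.408248 = -0.150491 / 0.408248 = -0.369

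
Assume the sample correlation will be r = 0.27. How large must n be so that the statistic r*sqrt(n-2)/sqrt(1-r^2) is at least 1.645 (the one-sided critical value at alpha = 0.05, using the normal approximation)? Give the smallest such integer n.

r√(n−2)/√(1−r²) ≥ 1.645  ⇔  n−2 ≥ (1.645)²·(1−r²)/r²
(1−r²)/r² = (1−0.0729)/0.0729 = 12.7174
n ≥ 2 + 2.706025·12.7174 = 2 + 34.4136 = 36.4136
⌈36.4136⌉ = 37

37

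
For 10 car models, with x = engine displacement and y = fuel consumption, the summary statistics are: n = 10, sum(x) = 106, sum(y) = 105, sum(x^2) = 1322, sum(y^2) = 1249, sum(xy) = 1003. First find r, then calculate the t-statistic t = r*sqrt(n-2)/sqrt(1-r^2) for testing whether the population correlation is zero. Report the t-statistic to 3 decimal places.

-2.389

S_xy = nΣxy − ΣxΣy = 10·1003 − 106·105 = 10030 − 11130 = -1100
S_xx = nΣx² − (Σx)² = 10·1322 − 106² = 13220 − 11236 = 1984
S_yy = nΣy² − (Σy)² = 10·1249 − 105² = 12490 − 11025 = 1465
r = S_xy / √(S_xx·S_yy) = -1100 / √(1984·1465) = -1100 / √2906560 = -1100 / 1704.8636 = -0.6452
t = r·√(n−2)/√(1−r²) = -0.6452·√8 / √(1−0.416283) = -1.824901 / 0.764014 = -2.389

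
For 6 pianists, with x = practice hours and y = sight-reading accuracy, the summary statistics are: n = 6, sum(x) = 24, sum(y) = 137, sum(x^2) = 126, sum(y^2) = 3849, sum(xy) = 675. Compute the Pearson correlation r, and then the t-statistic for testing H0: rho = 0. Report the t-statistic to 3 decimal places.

3.426

Numerator: nΣxy − (Σx)(Σy) = 6·675 − (24)(137) = 762
Denominator: √[(nΣx²−(Σx)²)(nΣy²−(Σy)²)]
  nΣx²−(Σx)² = 6·126 − 576 = 180;  nΣy²−(Σy)² = 6·3849 − 18769 = 4325
  √(180·4325) = √778500 = 882.3265
r = 762 / 882.3265 = 0.8636
t = r·√(n−2)/√(1−r²) = 0.8636·√4 / √(1−0.745805) = 1.727200 / 0.504178 = 3.426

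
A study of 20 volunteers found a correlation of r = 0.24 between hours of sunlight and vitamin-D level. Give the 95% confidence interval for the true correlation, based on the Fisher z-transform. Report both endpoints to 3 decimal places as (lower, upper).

z_r = atanh(0.24) = 0.244774;  SE = 1/√(n−3) = 1/√17 = 0.242536
z-limits: 0.244774 ± 1.960·0.242536 = 0.244774 ± 0.475371 = [-0.230597, 0.720145]
ρ-limits: (tanh -0.230597, tanh 0.720145) = (-0.227, 0.617)

(-0.227, 0.617)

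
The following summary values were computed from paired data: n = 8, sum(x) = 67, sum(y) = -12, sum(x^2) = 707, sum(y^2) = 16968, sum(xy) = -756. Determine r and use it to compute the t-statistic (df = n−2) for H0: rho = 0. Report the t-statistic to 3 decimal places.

-1.123

Numerator: nΣxy − (Σx)(Σy) = 8·(-756) − (67)(-12) = -5244
Denominator: √[(nΣx²−(Σx)²)(nΣy²−(Σy)²)]
  nΣx²−(Σx)² = 8·707 − 4489 = 1167;  nΣy²−(Σy)² = 8·16968 − 144 = 135600
  √(1167·135600) = √158245200 = 12579.5548
r = -5244 / 12579.5548 = -0.4169
t = r·√(n−2)/√(1−r²) = -0.4169·√6 / √(1−0.173806) = -1.021192 / 0.908952 = -1.123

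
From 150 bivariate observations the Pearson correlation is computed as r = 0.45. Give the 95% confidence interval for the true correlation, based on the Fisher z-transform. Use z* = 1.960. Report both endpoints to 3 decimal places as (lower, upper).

z_r = atanh(0.45) = 0.484700;  SE = 1/√(n−3) = 1/√147 = 0.082479
z-limits: 0.484700 ± 1.960·0.082479 = 0.484700 ± 0.161659 = [0.323041, 0.646359]
ρ-limits: (tanh 0.323041, tanh 0.646359) = (0.312, 0.569)

(0.312, 0.569)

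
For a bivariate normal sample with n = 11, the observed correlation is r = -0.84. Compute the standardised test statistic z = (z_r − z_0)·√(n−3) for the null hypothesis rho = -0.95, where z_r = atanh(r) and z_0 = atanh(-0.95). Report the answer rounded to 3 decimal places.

1.727

z_r = atanh(-0.84) = -1.221174,  z_0 = atanh(-0.95) = -1.831781
SE = 1/√(n−3) = 1/√8 = 0.353553
z = (z_r − z_0)/SE = (-1.221174 − (-1.831781)) / 0.353553 = 0.610607 / 0.353553 = 1.727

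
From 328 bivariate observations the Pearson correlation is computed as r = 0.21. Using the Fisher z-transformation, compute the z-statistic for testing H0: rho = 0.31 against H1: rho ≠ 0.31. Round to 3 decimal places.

-1.936

Fisher z: atanh(0.21) = 0.213171, atanh(0.31) = 0.320545
z = (z_r − z_0)·√(n−3) = (0.213171 − 0.320545)·√325 = -0.107374 · 18.027756 = -1.936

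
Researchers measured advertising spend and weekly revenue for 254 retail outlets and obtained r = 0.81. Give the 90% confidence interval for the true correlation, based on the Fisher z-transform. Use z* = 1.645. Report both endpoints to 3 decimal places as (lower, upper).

(0.771, 0.843)

z_r = atanh(0.81) = 1.127029;  SE = 1/√(n−3) = 1/√251 = 0.063119
z-limits: 1.127029 ± 1.645·0.063119 = 1.127029 ± 0.103831 = [1.023198, 1.230860]
ρ-limits: (tanh 1.023198, tanh 1.230860) = (0.771, 0.843)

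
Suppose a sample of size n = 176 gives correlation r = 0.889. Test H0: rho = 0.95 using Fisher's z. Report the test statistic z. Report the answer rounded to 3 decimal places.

-5.454

Fisher z: atanh(0.889) = 1.417136, atanh(0.95) = 1.831781
z = (z_r − z_0)·√(n−3) = (1.417136 − 1.831781)·√173 = -0.414645 · 13.152946 = -5.454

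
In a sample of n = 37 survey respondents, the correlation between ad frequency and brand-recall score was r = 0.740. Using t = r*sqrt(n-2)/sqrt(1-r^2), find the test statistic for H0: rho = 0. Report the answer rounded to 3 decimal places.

6.509

1 − r² = 1 − 0.547600 = 0.452400;  √(1−r²) = 0.672607
√(n−2) = √35 = 5.916080
t = r·√(n−2)/√(1−r²) = 0.740 · 5.916080 / 0.672607 = 6.509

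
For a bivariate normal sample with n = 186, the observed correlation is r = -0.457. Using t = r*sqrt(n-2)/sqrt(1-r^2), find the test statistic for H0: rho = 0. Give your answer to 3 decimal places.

t = r·√(n−2) / √(1−r²) with r = -0.457, n = 186
  = -0.457·√184 / √(1 − 0.208849)
  = -0.457·13.564660 / 0.889467
  = -6.199050 / 0.889467 = -6.969

-6.969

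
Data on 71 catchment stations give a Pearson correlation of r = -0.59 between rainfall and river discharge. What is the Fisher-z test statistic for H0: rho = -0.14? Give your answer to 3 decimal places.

z_r = atanh(-0.59) = -0.677666,  z_0 = atanh(-0.14) = -0.140926
SE = 1/√(n−3) = 1/√68 = 0.121268
z = (z_r − z_0)/SE = (-0.677666 − (-0.140926)) / 0.121268 = -0.536740 / 0.121268 = -4.426

-4.426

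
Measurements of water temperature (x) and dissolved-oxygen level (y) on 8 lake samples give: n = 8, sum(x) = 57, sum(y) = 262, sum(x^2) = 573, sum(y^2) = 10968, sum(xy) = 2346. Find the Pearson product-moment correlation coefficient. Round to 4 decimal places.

Numerator: nΣxy − (Σx)(Σy) = 8·2346 − (57)(262) = 3834
Denominator: √[(nΣx²−(Σx)²)(nΣy²−(Σy)²)]
  nΣx²−(Σx)² = 8·573 − 3249 = 1335;  nΣy²−(Σy)² = 8·10968 − 68644 = 19100
  √(1335·19100) = √25498500 = 5049.6039
r = 3834 / 5049.6039 = 0.7593

0.7593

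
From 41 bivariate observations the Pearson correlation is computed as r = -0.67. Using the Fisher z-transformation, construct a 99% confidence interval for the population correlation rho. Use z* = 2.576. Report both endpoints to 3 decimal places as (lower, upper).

(-0.842, -0.374)

z_r = atanh(-0.67) = -0.810743;  SE = 1/√(n−3) = 1/√38 = 0.162221
z-limits: -0.810743 ± 2.576·0.162221 = -0.810743 ± 0.417881 = [-1.228624, -0.392862]
ρ-limits: (tanh -1.228624, tanh -0.392862) = (-0.842, -0.374)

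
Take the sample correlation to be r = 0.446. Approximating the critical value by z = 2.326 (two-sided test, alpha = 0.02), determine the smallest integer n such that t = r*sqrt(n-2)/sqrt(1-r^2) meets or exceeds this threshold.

Need r·√(n−2)/√(1−r²) ≥ 2.326
√(n−2) ≥ 2.326·√(1−0.198916) / 0.446 = 2.326·0.895033 / 0.446 = 4.6678
n−2 ≥ 21.7884  ⇒  n ≥ 23.7884
Smallest integer n = 24

24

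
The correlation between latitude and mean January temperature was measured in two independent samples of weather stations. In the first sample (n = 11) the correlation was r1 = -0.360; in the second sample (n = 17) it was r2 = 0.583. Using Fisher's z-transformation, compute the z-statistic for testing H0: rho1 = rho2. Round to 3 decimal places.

-2.355

z1 = atanh(-0.360) = -0.376886,  z2 = atanh(0.583) = 0.666995
SE = √(1/(n1−3) + 1/(n2−3)) = √(1/8 + 1/14) = √(0.1250000 + 0.0714286) = √0.1964286 = 0.443203
z = (z1 − z2)/SE = (-0.376886 − 0.666995) / 0.443203 = -1.043881 / 0.443203 = -2.355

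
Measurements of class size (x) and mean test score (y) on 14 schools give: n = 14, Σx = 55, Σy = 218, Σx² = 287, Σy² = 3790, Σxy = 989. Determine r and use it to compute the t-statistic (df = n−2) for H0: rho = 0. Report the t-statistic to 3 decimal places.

Numerator: nΣxy − (Σx)(Σy) = 14·989 − (55)(218) = 1856
Denominator: √[(nΣx²−(Σx)²)(nΣy²−(Σy)²)]
  nΣx²−(Σx)² = 14·287 − 3025 = 993;  nΣy²−(Σy)² = 14·3790 − 47524 = 5536
  √(993·5536) = √5497248 = 2344.6211
r = 1856 / 2344.6211 = 0.7916
t = r·√(n−2)/√(1−r²) = 0.7916·√12 / √(1−0.626631) = 2.742183 / 0.611039 = 4.488

4.488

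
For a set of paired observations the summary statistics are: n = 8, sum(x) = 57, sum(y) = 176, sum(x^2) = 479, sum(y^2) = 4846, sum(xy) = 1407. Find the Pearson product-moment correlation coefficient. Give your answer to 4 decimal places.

0.5743

S_xy = nΣxy − ΣxΣy = 8·1407 − 57·176 = 11256 − 10032 = 1224
S_xx = nΣx² − (Σx)² = 8·479 − 57² = 3832 − 3249 = 583
S_yy = nΣy² − (Σy)² = 8·4846 − 176² = 38768 − 30976 = 7792
r = S_xy / √(S_xx·S_yy) = 1224 / √(583·7792) = 1224 / √4542736 = 1224 / 2131.3695 = 0.5743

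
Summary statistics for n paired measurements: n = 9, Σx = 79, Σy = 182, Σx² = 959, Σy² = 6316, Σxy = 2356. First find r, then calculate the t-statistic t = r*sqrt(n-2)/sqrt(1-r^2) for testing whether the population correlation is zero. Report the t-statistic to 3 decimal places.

S_xy = nΣxy − ΣxΣy = 9·2356 − 79·182 = 21204 − 14378 = 6826
S_xx = nΣx² − (Σx)² = 9·959 − 79² = 8631 − 6241 = 2390
S_yy = nΣy² − (Σy)² = 9·6316 − 182² = 56844 − 33124 = 23720
r = S_xy / √(S_xx·S_yy) = 6826 / √(2390·23720) = 6826 / √56690800 = 6826 / 7529.3293 = 0.9066
t = r·√(n−2)/√(1−r²) = 0.9066·√7 / √(1−0.821924) = 2.398638 / 0.421991 = 5.684

5.684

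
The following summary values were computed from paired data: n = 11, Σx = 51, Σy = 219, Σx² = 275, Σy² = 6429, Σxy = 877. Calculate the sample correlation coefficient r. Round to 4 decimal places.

-0.4900

Numerator: nΣxy − (Σx)(Σy) = 11·877 − (51)(219) = -1522
Denominator: √[(nΣx²−(Σx)²)(nΣy²−(Σy)²)]
  nΣx²−(Σx)² = 11·275 − 2601 = 424;  nΣy²−(Σy)² = 11·6429 − 47961 = 22758
  √(424·22758) = √9649392 = 3106.3471
r = -1522 / 3106.3471 = -0.4900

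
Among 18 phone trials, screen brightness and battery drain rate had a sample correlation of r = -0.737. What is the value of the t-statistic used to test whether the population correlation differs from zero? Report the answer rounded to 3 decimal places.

t = r·√(n−2) / √(1−r²) with r = -0.737, n = 18
  = -0.737·√16 / √(1 − 0.543169)
  = -0.737·4.000000 / 0.675893
  = -2.948000 / 0.675893 = -4.362

-4.362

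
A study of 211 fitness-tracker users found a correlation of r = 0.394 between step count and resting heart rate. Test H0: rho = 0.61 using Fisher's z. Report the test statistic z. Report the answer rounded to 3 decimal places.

Fisher z: atanh(0.394) = 0.416526, atanh(0.61) = 0.708921
z = (z_r − z_0)·√(n−3) = (0.416526 − 0.708921)·√208 = -0.292395 · 14.422205 = -4.217

-4.217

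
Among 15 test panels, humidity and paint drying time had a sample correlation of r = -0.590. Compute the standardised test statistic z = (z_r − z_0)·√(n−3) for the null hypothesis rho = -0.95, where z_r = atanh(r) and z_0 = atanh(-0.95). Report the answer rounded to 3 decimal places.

3.998

Fisher z: atanh(-0.590) = -0.677666, atanh(-0.95) = -1.831781
z = (z_r − z_0)·√(n−3) = (-0.677666 − (-1.831781))·√12 = 1.154115 · 3.464102 = 3.998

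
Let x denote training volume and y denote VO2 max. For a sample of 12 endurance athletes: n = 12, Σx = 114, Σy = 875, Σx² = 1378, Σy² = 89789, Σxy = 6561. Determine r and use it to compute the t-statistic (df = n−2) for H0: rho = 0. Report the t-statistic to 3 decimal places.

-2.583

Numerator: nΣxy − (Σx)(Σy) = 12·6561 − (114)(875) = -21018
Denominator: √[(nΣx²−(Σx)²)(nΣy²−(Σy)²)]
  nΣx²−(Σx)² = 12·1378 − 12996 = 3540;  nΣy²−(Σy)² = 12·89789 − 765625 = 311843
  √(3540·311843) = √1103924220 = 33225.3551
r = -21018 / 33225.3551 = -0.6326
t = r·√(n−2)/√(1−r²) = -0.6326·√10 / √(1−0.400183) = -2.000457 / 0.774479 = -2.583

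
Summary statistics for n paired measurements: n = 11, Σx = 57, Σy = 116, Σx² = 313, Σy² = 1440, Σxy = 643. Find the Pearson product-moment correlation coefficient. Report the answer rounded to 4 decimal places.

Numerator: nΣxy − (Σx)(Σy) = 11·643 − (57)(116) = 461
Denominator: √[(nΣx²−(Σx)²)(nΣy²−(Σy)²)]
  nΣx²−(Σx)² = 11·313 − 3249 = 194;  nΣy²−(Σy)² = 11·1440 − 13456 = 2384
  √(194·2384) = √462496 = 680.0706
r = 461 / 680.0706 = 0.6779

0.6779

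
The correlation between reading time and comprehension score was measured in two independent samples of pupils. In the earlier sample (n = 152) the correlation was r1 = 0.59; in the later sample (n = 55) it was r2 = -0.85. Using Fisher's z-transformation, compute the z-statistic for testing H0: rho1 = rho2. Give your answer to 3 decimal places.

12.006

Fisher z-transforms: z1 = atanh(0.59) = 0.677666, z2 = atanh(-0.85) = -1.256153; difference d = 1.933819
Var(d) = 1/149 + 1/52 = 0.0067114 + 0.0192308 = 0.0259422
z = d/√Var(d) = 1.933819 / √0.0259422 = 1.933819 / 0.161066 = 12.006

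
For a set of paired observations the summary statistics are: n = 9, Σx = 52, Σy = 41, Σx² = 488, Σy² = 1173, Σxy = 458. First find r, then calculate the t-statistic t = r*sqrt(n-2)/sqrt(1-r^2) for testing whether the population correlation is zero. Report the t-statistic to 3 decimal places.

Numerator: nΣxy − (Σx)(Σy) = 9·458 − (52)(41) = 1990
Denominator: √[(nΣx²−(Σx)²)(nΣy²−(Σy)²)]
  nΣx²−(Σx)² = 9·488 − 2704 = 1688;  nΣy²−(Σy)² = 9·1173 − 1681 = 8876
  √(1688·8876) = √14982688 = 3870.7477
r = 1990 / 3870.7477 = 0.5141
t = r·√(n−2)/√(1−r²) = 0.5141·√7 / √(1−0.264299) = 1.360181 / 0.857730 = 1.586

1.586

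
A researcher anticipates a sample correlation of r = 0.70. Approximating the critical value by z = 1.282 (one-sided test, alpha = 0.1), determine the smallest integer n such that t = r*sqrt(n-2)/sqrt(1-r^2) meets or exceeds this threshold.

4

r√(n−2)/√(1−r²) ≥ 1.282  ⇔  n−2 ≥ (1.282)²·(1−r²)/r²
(1−r²)/r² = (1−0.4900)/0.4900 = 1.0408
n ≥ 2 + 1.643524·1.0408 = 2 + 1.7106 = 3.7106
⌈3.7106⌉ = 4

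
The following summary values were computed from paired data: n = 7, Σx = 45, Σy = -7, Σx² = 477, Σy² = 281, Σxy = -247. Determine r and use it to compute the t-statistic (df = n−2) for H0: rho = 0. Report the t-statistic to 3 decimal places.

-4.381

Numerator: nΣxy − (Σx)(Σy) = 7·(-247) − (45)(-7) = -1414
Denominator: √[(nΣx²−(Σx)²)(nΣy²−(Σy)²)]
  nΣx²−(Σx)² = 7·477 − 2025 = 1314;  nΣy²−(Σy)² = 7·281 − 49 = 1918
  √(1314·1918) = √2520252 = 1587.5302
r = -1414 / 1587.5302 = -0.8907
t = r·√(n−2)/√(1−r²) = -0.8907·√5 / √(1−0.793346) = -1.991666 / 0.454592 = -4.381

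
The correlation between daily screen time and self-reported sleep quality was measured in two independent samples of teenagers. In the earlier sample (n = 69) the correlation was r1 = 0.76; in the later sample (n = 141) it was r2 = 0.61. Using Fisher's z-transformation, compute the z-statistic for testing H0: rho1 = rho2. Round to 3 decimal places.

Fisher z-transforms: z1 = atanh(0.76) = 0.996215, z2 = atanh(0.61) = 0.708921; difference d = 0.287294
Var(d) = 1/66 + 1/138 = 0.0151515 + 0.0072464 = 0.0223979
z = d/√Var(d) = 0.287294 / √0.0223979 = 0.287294 / 0.149659 = 1.920

1.920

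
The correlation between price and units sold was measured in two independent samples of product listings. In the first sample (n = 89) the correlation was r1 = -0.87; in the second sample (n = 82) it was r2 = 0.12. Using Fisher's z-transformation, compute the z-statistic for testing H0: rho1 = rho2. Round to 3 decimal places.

Fisher z-transforms: z1 = atanh(-0.87) = -1.333080, z2 = atanh(0.12) = 0.120581; difference d = -1.453661
Var(d) = 1/86 + 1/79 = 0.0116279 + 0.0126582 = 0.0242861
z = d/√Var(d) = -1.453661 / √0.0242861 = -1.453661 / 0.155840 = -9.328

-9.328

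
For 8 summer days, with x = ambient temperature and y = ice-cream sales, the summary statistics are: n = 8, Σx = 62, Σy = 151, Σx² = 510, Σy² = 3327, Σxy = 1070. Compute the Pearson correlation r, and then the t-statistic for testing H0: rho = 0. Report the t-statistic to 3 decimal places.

Numerator: nΣxy − (Σx)(Σy) = 8·1070 − (62)(151) = -802
Denominator: √[(nΣx²−(Σx)²)(nΣy²−(Σy)²)]
  nΣx²−(Σx)² = 8·510 − 3844 = 236;  nΣy²−(Σy)² = 8·3327 − 22801 = 3815
  √(236·3815) = √900340 = 948.8625
r = -802 / 948.8625 = -0.8452
t = r·√(n−2)/√(1−r²) = -0.8452·√6 / √(1−0.714363) = -2.070309 / 0.534450 = -3.874

-3.874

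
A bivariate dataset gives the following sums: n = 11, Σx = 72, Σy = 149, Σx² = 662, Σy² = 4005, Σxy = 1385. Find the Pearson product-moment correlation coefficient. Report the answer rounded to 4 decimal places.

S_xy = nΣxy − ΣxΣy = 11·1385 − 72·149 = 15235 − 10728 = 4507
S_xx = nΣx² − (Σx)² = 11·662 − 72² = 7282 − 5184 = 2098
S_yy = nΣy² − (Σy)² = 11·4005 − 149² = 44055 − 22201 = 21854
r = S_xy / √(S_xx·S_yy) = 4507 / √(2098·21854) = 4507 / √45849692 = 4507 / 6771.2401 = 0.6656

0.6656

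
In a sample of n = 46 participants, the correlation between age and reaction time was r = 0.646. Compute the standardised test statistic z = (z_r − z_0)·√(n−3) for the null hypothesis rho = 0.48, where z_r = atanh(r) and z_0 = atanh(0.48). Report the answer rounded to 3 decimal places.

Fisher z: atanh(0.646) = 0.768403, atanh(0.48) = 0.522984
z = (z_r − z_0)·√(n−3) = (0.768403 − 0.522984)·√43 = 0.245419 · 6.557439 = 1.609

1.609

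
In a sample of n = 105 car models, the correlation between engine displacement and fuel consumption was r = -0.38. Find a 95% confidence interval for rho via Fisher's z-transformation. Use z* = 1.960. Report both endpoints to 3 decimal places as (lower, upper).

Fisher z: z_r = atanh(r) = ½·ln((1+(-0.38))/(1−(-0.38))) = -0.400060
SE(z) = 1/√(n−3) = 1/√102 = 0.099015
95% ⇒ z* = 1.960; margin = 1.960·0.099015 = 0.194069
CI on z-scale: (-0.594129, -0.205991)
Back-transform: tanh(-0.594129) = -0.532859, tanh(-0.205991) = -0.203126

(-0.533, -0.203)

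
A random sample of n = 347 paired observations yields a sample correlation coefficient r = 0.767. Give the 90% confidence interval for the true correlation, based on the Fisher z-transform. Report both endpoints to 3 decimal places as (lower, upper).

(0.728, 0.801)

Fisher z: z_r = atanh(r) = ½·ln((1+0.767)/(1−0.767)) = 1.013000
SE(z) = 1/√(n−3) = 1/√344 = 0.053916
90% ⇒ z* = 1.645; margin = 1.645·0.053916 = 0.088692
CI on z-scale: (0.924308, 1.101692)
Back-transform: tanh(0.924308) = 0.727929, tanh(1.101692) = 0.801106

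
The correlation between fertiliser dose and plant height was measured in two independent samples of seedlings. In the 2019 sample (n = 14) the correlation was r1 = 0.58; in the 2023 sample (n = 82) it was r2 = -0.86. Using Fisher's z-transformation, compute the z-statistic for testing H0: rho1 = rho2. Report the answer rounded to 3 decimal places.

6.077

z1 = atanh(0.58) = 0.662463,  z2 = atanh(-0.86) = -1.293345
SE = √(1/(n1−3) + 1/(n2−3)) = √(1/11 + 1/79) = √(0.0909091 + 0.0126582) = √0.1035673 = 0.321819
z = (z1 − z2)/SE = (0.662463 − (-1.293345)) / 0.321819 = 1.955808 / 0.321819 = 6.077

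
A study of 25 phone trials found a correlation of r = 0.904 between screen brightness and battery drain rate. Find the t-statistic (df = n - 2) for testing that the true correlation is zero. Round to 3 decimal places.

10.141

t = r·√(n−2) / √(1−r²) with r = 0.904, n = 25
  = 0.904·√23 / √(1 − 0.817216)
  = 0.904·4.795832 / 0.427532
  = 4.335432 / 0.427532 = 10.141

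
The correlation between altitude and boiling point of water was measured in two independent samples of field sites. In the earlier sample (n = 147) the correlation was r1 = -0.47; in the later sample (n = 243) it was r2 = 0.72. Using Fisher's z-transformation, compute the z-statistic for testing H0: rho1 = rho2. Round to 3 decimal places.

z1 = atanh(-0.47) = -0.510070,  z2 = atanh(0.72) = 0.907645
SE = √(1/(n1−3) + 1/(n2−3)) = √(1/144 + 1/240) = √(0.0069444 + 0.0041667) = √0.0111111 = 0.105409
z = (z1 − z2)/SE = (-0.510070 − 0.907645) / 0.105409 = -1.417715 / 0.105409 = -13.450

-13.450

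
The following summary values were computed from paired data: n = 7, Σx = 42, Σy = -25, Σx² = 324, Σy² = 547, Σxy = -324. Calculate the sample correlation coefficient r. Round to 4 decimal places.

-0.9585

Numerator: nΣxy − (Σx)(Σy) = 7·(-324) − (42)(-25) = -1218
Denominator: √[(nΣx²−(Σx)²)(nΣy²−(Σy)²)]
  nΣx²−(Σx)² = 7·324 − 1764 = 504;  nΣy²−(Σy)² = 7·547 − 625 = 3204
  √(504·3204) = √1614816 = 1270.7541
r = -1218 / 1270.7541 = -0.9585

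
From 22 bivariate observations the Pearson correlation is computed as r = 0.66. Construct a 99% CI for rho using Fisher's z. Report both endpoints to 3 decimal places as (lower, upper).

(0.199, 0.882)

z_r = atanh(0.66) = 0.792814;  SE = 1/√(n−3) = 1/√19 = 0.229416
z-limits: 0.792814 ± 2.576·0.229416 = 0.792814 ± 0.590976 = [0.201838, 1.383790]
ρ-limits: (tanh 0.201838, tanh 1.383790) = (0.199, 0.882)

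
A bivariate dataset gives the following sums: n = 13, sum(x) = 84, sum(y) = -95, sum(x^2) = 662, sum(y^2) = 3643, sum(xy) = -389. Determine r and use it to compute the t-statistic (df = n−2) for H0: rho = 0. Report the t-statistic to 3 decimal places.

1.359

S_xy = nΣxy − ΣxΣy = 13·(-389) − 84·(-95) = -5057 − (-7980) = 2923
S_xx = nΣx² − (Σx)² = 13·662 − 84² = 8606 − 7056 = 1550
S_yy = nΣy² − (Σy)² = 13·3643 − (-95)² = 47359 − 9025 = 38334
r = S_xy / √(S_xx·S_yy) = 2923 / √(1550·38334) = 2923 / √59417700 = 2923 / 7708.2877 = 0.3792
t = r·√(n−2)/√(1−r²) = 0.3792·√11 / √(1−0.143793) = 1.257664 / 0.925315 = 1.359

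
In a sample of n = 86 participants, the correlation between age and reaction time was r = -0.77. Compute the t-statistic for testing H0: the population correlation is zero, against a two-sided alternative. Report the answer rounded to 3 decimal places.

1 − r² = 1 − 0.5929 = 0.4071;  √(1−r²) = 0.638044
√(n−2) = √84 = 9.165151
t = r·√(n−2)/√(1−r²) = -0.77 · 9.165151 / 0.638044 = -11.061

-11.061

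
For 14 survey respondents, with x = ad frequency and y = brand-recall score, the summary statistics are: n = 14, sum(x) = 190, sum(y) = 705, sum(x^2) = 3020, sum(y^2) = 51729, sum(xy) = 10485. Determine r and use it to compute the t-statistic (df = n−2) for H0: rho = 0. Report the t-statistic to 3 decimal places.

Numerator: nΣxy − (Σx)(Σy) = 14·10485 − (190)(705) = 12840
Denominator: √[(nΣx²−(Σx)²)(nΣy²−(Σy)²)]
  nΣx²−(Σx)² = 14·3020 − 36100 = 6180;  nΣy²−(Σy)² = 14·51729 − 497025 = 227181
  √(6180·227181) = √1403978580 = 37469.7022
r = 12840 / 37469.7022 = 0.3427
t = r·√(n−2)/√(1−r²) = 0.3427·√12 / √(1−0.117443) = 1.187148 / 0.939445 = 1.264

1.264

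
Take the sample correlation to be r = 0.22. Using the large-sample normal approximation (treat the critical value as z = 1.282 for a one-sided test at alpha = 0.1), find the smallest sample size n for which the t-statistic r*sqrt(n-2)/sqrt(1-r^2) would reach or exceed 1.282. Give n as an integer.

35

r√(n−2)/√(1−r²) ≥ 1.282  ⇔  n−2 ≥ (1.282)²·(1−r²)/r²
(1−r²)/r² = (1−0.0484)/0.0484 = 19.6612
n ≥ 2 + 1.643524·19.6612 = 2 + 32.3137 = 34.3137
⌈34.3137⌉ = 35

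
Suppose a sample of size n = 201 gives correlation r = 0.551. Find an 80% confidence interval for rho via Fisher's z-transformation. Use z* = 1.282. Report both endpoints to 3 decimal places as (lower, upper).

z_r = atanh(0.551) = 0.619816;  SE = 1/√(n−3) = 1/√198 = 0.071067
z-limits: 0.619816 ± 1.282·0.071067 = 0.619816 ± 0.091108 = [0.528708, 0.710924]
ρ-limits: (tanh 0.528708, tanh 0.710924) = (0.484, 0.611)

(0.484, 0.611)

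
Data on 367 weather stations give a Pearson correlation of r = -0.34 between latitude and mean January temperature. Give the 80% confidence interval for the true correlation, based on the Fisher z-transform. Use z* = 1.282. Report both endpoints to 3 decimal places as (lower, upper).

(-0.398, -0.279)

Fisher z: z_r = atanh(r) = ½·ln((1+(-0.34))/(1−(-0.34))) = -0.354093
SE(z) = 1/√(n−3) = 1/√364 = 0.052414
80% ⇒ z* = 1.282; margin = 1.282·0.052414 = 0.067195
CI on z-scale: (-0.421288, -0.286898)
Back-transform: tanh(-0.421288) = -0.398015, tanh(-0.286898) = -0.279277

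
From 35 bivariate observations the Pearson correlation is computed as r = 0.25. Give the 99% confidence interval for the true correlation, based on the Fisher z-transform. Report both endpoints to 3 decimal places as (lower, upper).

z_r = atanh(0.25) = 0.255413;  SE = 1/√(n−3) = 1/√32 = 0.176777
z-limits: 0.255413 ± 2.576·0.176777 = 0.255413 ± 0.455378 = [-0.199965, 0.710791]
ρ-limits: (tanh -0.199965, tanh 0.710791) = (-0.197, 0.611)

(-0.197, 0.611)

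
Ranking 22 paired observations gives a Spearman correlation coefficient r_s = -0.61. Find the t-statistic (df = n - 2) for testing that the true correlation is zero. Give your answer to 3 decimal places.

t = r_s·√(n−2) / √(1−r_s²) with r_s = -0.61, n = 22
  = -0.61·√20 / √(1 − 0.3721)
  = -0.61·4.472136 / 0.792401
  = -2.728003 / 0.792401 = -3.443

-3.443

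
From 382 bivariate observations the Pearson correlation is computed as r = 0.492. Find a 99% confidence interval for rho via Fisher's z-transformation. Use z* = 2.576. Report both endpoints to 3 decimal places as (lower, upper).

Fisher z: z_r = atanh(r) = ½·ln((1+0.492)/(1−0.492)) = 0.538696
SE(z) = 1/√(n−3) = 1/√379 = 0.051367
99% ⇒ z* = 2.576; margin = 2.576·0.051367 = 0.132321
CI on z-scale: (0.406375, 0.671017)
Back-transform: tanh(0.406375) = 0.385390, tanh(0.671017) = 0.585648

(0.385, 0.586)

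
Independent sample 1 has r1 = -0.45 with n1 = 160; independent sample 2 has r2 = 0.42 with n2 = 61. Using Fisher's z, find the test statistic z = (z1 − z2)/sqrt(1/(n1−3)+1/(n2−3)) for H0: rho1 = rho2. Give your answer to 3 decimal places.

Fisher z-transforms: z1 = atanh(-0.45) = -0.484700, z2 = atanh(0.42) = 0.447692; difference d = -0.932392
Var(d) = 1/157 + 1/58 = 0.0063694 + 0.0172414 = 0.0236108
z = d/√Var(d) = -0.932392 / √0.0236108 = -0.932392 / 0.153658 = -6.068

-6.068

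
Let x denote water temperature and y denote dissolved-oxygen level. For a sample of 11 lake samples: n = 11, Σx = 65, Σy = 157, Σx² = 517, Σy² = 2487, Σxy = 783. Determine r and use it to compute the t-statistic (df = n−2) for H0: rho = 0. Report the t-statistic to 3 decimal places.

Numerator: nΣxy − (Σx)(Σy) = 11·783 − (65)(157) = -1592
Denominator: √[(nΣx²−(Σx)²)(nΣy²−(Σy)²)]
  nΣx²−(Σx)² = 11·517 − 4225 = 1462;  nΣy²−(Σy)² = 11·2487 − 24649 = 2708
  √(1462·2708) = √3959096 = 1989.7477
r = -1592 / 1989.7477 = -0.8001
t = r·√(n−2)/√(1−r²) = -0.8001·√9 / √(1−0.640160) = -2.400300 / 0.599867 = -4.001

-4.001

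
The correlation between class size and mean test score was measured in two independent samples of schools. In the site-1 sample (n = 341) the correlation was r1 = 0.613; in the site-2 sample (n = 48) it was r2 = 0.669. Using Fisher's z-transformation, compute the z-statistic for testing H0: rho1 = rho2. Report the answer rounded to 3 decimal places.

Fisher z-transforms: z1 = atanh(0.613) = 0.713713, z2 = atanh(0.669) = 0.808931; difference d = -0.095218
Var(d) = 1/338 + 1/45 = 0.0029586 + 0.0222222 = 0.0251808
z = d/√Var(d) = -0.095218 / √0.0251808 = -0.095218 / 0.158685 = -0.600

-0.600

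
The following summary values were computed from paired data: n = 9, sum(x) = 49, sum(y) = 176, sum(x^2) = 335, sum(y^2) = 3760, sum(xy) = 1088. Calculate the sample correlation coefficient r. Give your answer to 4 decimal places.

0.8808

S_xy = nΣxy − ΣxΣy = 9·1088 − 49·176 = 9792 − 8624 = 1168
S_xx = nΣx² − (Σx)² = 9·335 − 49² = 3015 − 2401 = 614
S_yy = nΣy² − (Σy)² = 9·3760 − 176² = 33840 − 30976 = 2864
r = S_xy / √(S_xx·S_yy) = 1168 / √(614·2864) = 1168 / √1758496 = 1168 / 1326.0830 = 0.8808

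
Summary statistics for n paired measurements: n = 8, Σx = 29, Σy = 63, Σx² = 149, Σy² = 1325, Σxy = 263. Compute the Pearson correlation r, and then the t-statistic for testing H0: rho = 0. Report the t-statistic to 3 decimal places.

S_xy = nΣxy − ΣxΣy = 8·263 − 29·63 = 2104 − 1827 = 277
S_xx = nΣx² − (Σx)² = 8·149 − 29² = 1192 − 841 = 351
S_yy = nΣy² − (Σy)² = 8·1325 − 63² = 10600 − 3969 = 6631
r = S_xy / √(S_xx·S_yy) = 277 / √(351·6631) = 277 / √2327481 = 277 / 1525.6084 = 0.1816
t = r·√(n−2)/√(1−r²) = 0.1816·√6 / √(1−0.032979) = 0.444827 / 0.983372 = 0.452

0.452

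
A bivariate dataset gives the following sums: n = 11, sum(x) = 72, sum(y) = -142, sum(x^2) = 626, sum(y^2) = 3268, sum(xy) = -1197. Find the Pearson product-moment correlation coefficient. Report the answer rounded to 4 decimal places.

-0.5678

S_xy = nΣxy − ΣxΣy = 11·(-1197) − 72·(-142) = -13167 − (-10224) = -2943
S_xx = nΣx² − (Σx)² = 11·626 − 72² = 6886 − 5184 = 1702
S_yy = nΣy² − (Σy)² = 11·3268 − (-142)² = 35948 − 20164 = 15784
r = S_xy / √(S_xx·S_yy) = -2943 / √(1702·15784) = -2943 / √26864368 = -2943 / 5183.0848 = -0.5678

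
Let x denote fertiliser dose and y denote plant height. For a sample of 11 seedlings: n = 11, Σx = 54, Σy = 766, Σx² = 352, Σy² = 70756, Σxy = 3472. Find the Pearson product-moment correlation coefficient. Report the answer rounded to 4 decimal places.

-0.2344

S_xy = nΣxy − ΣxΣy = 11·3472 − 54·766 = 38192 − 41364 = -3172
S_xx = nΣx² − (Σx)² = 11·352 − 54² = 3872 − 2916 = 956
S_yy = nΣy² − (Σy)² = 11·70756 − 766² = 778316 − 586756 = 191560
r = S_xy / √(S_xx·S_yy) = -3172 / √(956·191560) = -3172 / √183131360 = -3172 / 13532.6036 = -0.2344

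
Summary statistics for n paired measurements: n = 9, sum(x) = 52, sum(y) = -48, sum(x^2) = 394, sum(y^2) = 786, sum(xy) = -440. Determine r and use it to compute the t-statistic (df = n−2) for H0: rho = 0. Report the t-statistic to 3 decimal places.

-2.830

Numerator: nΣxy − (Σx)(Σy) = 9·(-440) − (52)(-48) = -1464
Denominator: √[(nΣx²−(Σx)²)(nΣy²−(Σy)²)]
  nΣx²−(Σx)² = 9·394 − 2704 = 842;  nΣy²−(Σy)² = 9·786 − 2304 = 4770
  √(842·4770) = √4016340 = 2004.0808
r = -1464 / 2004.0808 = -0.7305
t = r·√(n−2)/√(1−r²) = -0.7305·√7 / √(1−0.533630) = -1.932721 / 0.682913 = -2.830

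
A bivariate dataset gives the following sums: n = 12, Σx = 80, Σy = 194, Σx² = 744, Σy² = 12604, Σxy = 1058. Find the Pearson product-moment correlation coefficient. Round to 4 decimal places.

-0.1666

S_xy = nΣxy − ΣxΣy = 12·1058 − 80·194 = 12696 − 15520 = -2824
S_xx = nΣx² − (Σx)² = 12·744 − 80² = 8928 − 6400 = 2528
S_yy = nΣy² − (Σy)² = 12·12604 − 194² = 151248 − 37636 = 113612
r = S_xy / √(S_xx·S_yy) = -2824 / √(2528·113612) = -2824 / √287211136 = -2824 / 16947.3047 = -0.1666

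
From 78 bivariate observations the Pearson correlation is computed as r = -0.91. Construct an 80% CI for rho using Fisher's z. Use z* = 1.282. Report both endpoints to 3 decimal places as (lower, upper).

Fisher z: z_r = atanh(r) = ½·ln((1+(-0.91))/(1−(-0.91))) = -1.527524
SE(z) = 1/√(n−3) = 1/√75 = 0.115470
80% ⇒ z* = 1.282; margin = 1.282·0.115470 = 0.148033
CI on z-scale: (-1.675557, -1.379491)
Back-transform: tanh(-1.675557) = -0.932283, tanh(-1.379491) = -0.880837

(-0.932, -0.881)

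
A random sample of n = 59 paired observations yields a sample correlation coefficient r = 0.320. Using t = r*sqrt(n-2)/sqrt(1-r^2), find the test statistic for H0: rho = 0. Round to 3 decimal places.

2.550

1 − r² = 1 − 0.102400 = 0.897600;  √(1−r²) = 0.947418
√(n−2) = √57 = 7.549834
t = r·√(n−2)/√(1−r²) = 0.320 · 7.549834 / 0.947418 = 2.550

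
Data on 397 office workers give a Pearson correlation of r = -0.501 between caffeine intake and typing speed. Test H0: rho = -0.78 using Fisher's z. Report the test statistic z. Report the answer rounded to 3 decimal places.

Fisher z: atanh(-0.501) = -0.550640, atanh(-0.78) = -1.045371
z = (z_r − z_0)·√(n−3) = (-0.550640 − (-1.045371))·√394 = 0.494731 · 19.849433 = 9.820

9.820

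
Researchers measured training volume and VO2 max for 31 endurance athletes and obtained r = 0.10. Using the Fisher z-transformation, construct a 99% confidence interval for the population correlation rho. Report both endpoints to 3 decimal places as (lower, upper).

(-0.368, 0.528)

z_r = atanh(0.10) = 0.100335;  SE = 1/√(n−3) = 1/√28 = 0.188982
z-limits: 0.100335 ± 2.576·0.188982 = 0.100335 ± 0.486818 = [-0.386483, 0.587153]
ρ-limits: (tanh -0.386483, tanh 0.587153) = (-0.368, 0.528)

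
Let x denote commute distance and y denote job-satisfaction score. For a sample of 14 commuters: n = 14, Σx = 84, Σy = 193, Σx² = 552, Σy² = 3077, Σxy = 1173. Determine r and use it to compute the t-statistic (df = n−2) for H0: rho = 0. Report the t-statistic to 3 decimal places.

Numerator: nΣxy − (Σx)(Σy) = 14·1173 − (84)(193) = 210
Denominator: √[(nΣx²−(Σx)²)(nΣy²−(Σy)²)]
  nΣx²−(Σx)² = 14·552 − 7056 = 672;  nΣy²−(Σy)² = 14·3077 − 37249 = 5829
  √(672·5829) = √3917088 = 1979.1635
r = 210 / 1979.1635 = 0.1061
t = r·√(n−2)/√(1−r²) = 0.1061·√12 / √(1−0.011257) = 0.367541 / 0.994356 = 0.370

0.370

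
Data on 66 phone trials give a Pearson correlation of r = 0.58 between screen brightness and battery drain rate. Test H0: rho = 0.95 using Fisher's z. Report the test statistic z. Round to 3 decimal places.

-9.281

z_r = atanh(0.58) = 0.662463,  z_0 = atanh(0.95) = 1.831781
SE = 1/√(n−3) = 1/√63 = 0.125988
z = (z_r − z_0)/SE = (0.662463 − 1.831781) / 0.125988 = -1.169318 / 0.125988 = -9.281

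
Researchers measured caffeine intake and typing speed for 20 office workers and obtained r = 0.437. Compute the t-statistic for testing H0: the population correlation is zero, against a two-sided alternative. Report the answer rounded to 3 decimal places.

2.061

t = r·√(n−2) / √(1−r²) with r = 0.437, n = 20
  = 0.437·√18 / √(1 − 0.190969)
  = 0.437·4.242641 / 0.899462
  = 1.854034 / 0.899462 = 2.061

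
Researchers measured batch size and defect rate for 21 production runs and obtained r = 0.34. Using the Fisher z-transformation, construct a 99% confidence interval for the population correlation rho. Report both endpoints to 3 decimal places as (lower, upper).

(-0.248, 0.745)

Fisher z: z_r = atanh(r) = ½·ln((1+0.34)/(1−0.34)) = 0.354093
SE(z) = 1/√(n−3) = 1/√18 = 0.235702
99% ⇒ z* = 2.576; margin = 2.576·0.235702 = 0.607168
CI on z-scale: (-0.253075, 0.961261)
Back-transform: tanh(-0.253075) = -0.247807, tanh(0.961261) = 0.744839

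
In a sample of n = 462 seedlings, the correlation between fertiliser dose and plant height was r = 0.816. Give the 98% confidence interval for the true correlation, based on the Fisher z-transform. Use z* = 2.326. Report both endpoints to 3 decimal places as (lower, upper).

Fisher z: z_r = atanh(r) = ½·ln((1+0.816)/(1−0.816)) = 1.144728
SE(z) = 1/√(n−3) = 1/√459 = 0.046676
98% ⇒ z* = 2.326; margin = 2.326·0.046676 = 0.108568
CI on z-scale: (1.036160, 1.253296)
Back-transform: tanh(1.036160) = 0.776367, tanh(1.253296) = 0.849205

(0.776, 0.849)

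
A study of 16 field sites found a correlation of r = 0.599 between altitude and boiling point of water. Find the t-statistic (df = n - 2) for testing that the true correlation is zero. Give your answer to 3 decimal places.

2.799

t = r·√(n−2) / √(1−r²) with r = 0.599, n = 16
  = 0.599·√14 / √(1 − 0.358801)
  = 0.599·3.741657 / 0.800749
  = 2.241253 / 0.800749 = 2.799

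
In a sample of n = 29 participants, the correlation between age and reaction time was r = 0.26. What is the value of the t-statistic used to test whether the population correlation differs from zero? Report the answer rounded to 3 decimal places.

1.399

t = r·√(n−2) / √(1−r²) with r = 0.26, n = 29
  = 0.26·√27 / √(1 − 0.0676)
  = 0.26·5.196152 / 0.965609
  = 1.351000 / 0.965609 = 1.399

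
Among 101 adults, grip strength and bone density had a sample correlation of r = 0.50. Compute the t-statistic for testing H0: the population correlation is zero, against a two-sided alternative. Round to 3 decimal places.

t = r·√(n−2) / √(1−r²) with r = 0.50, n = 101
  = 0.50·√99 / √(1 − 0.2500)
  = 0.50·9.949874 / 0.866025
  = 4.974937 / 0.866025 = 5.745

5.745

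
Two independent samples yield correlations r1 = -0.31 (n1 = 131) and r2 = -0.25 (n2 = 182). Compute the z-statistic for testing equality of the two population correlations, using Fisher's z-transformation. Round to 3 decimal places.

-0.563

Fisher z-transforms: z1 = atanh(-0.31) = -0.320545, z2 = atanh(-0.25) = -0.255413; difference d = -0.065132
Var(d) = 1/128 + 1/179 = 0.0078125 + 0.0055866 = 0.0133991
z = d/√Var(d) = -0.065132 / √0.0133991 = -0.065132 / 0.115754 = -0.563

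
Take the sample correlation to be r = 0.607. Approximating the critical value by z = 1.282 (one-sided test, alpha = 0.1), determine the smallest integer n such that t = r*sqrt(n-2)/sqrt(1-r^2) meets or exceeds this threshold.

Need r·√(n−2)/√(1−r²) ≥ 1.282
√(n−2) ≥ 1.282·√(1−0.368449) / 0.607 = 1.282·0.794702 / 0.607 = 1.6784
n−2 ≥ 2.8170  ⇒  n ≥ 4.8170
Smallest integer n = 5

5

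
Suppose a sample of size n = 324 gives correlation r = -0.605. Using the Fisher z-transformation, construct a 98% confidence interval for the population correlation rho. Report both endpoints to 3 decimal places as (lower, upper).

(-0.681, -0.516)

Fisher z: z_r = atanh(r) = ½·ln((1+(-0.605))/(1−(-0.605))) = -0.700997
SE(z) = 1/√(n−3) = 1/√321 = 0.055815
98% ⇒ z* = 2.326; margin = 2.326·0.055815 = 0.129826
CI on z-scale: (-0.830823, -0.571171)
Back-transform: tanh(-0.830823) = -0.680918, tanh(-0.571171) = -0.516219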